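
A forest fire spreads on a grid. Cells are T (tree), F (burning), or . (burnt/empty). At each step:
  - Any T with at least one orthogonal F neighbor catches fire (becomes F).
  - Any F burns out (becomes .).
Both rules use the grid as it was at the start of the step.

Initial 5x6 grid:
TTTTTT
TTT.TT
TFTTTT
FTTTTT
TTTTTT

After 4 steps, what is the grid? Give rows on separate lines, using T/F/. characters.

Step 1: 5 trees catch fire, 2 burn out
  TTTTTT
  TFT.TT
  F.FTTT
  .FTTTT
  FTTTTT
Step 2: 6 trees catch fire, 5 burn out
  TFTTTT
  F.F.TT
  ...FTT
  ..FTTT
  .FTTTT
Step 3: 5 trees catch fire, 6 burn out
  F.FTTT
  ....TT
  ....FT
  ...FTT
  ..FTTT
Step 4: 5 trees catch fire, 5 burn out
  ...FTT
  ....FT
  .....F
  ....FT
  ...FTT

...FTT
....FT
.....F
....FT
...FTT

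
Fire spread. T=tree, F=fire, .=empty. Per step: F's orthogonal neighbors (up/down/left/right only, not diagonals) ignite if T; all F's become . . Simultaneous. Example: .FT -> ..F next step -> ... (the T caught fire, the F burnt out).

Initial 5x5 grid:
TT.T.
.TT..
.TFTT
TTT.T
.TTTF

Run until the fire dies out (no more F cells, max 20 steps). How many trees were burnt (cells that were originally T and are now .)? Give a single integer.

Step 1: +6 fires, +2 burnt (F count now 6)
Step 2: +4 fires, +6 burnt (F count now 4)
Step 3: +3 fires, +4 burnt (F count now 3)
Step 4: +1 fires, +3 burnt (F count now 1)
Step 5: +0 fires, +1 burnt (F count now 0)
Fire out after step 5
Initially T: 15, now '.': 24
Total burnt (originally-T cells now '.'): 14

Answer: 14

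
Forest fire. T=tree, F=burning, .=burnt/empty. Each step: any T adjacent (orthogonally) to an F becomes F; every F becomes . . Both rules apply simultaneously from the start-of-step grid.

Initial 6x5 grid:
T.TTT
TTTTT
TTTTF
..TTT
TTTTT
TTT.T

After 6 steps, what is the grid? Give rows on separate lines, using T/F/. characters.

Step 1: 3 trees catch fire, 1 burn out
  T.TTT
  TTTTF
  TTTF.
  ..TTF
  TTTTT
  TTT.T
Step 2: 5 trees catch fire, 3 burn out
  T.TTF
  TTTF.
  TTF..
  ..TF.
  TTTTF
  TTT.T
Step 3: 6 trees catch fire, 5 burn out
  T.TF.
  TTF..
  TF...
  ..F..
  TTTF.
  TTT.F
Step 4: 4 trees catch fire, 6 burn out
  T.F..
  TF...
  F....
  .....
  TTF..
  TTT..
Step 5: 3 trees catch fire, 4 burn out
  T....
  F....
  .....
  .....
  TF...
  TTF..
Step 6: 3 trees catch fire, 3 burn out
  F....
  .....
  .....
  .....
  F....
  TF...

F....
.....
.....
.....
F....
TF...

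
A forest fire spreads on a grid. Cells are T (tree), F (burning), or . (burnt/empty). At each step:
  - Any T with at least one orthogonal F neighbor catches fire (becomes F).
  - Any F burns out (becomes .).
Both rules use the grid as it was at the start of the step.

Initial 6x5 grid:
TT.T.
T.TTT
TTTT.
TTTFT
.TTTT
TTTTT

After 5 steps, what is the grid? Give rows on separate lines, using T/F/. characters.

Step 1: 4 trees catch fire, 1 burn out
  TT.T.
  T.TTT
  TTTF.
  TTF.F
  .TTFT
  TTTTT
Step 2: 6 trees catch fire, 4 burn out
  TT.T.
  T.TFT
  TTF..
  TF...
  .TF.F
  TTTFT
Step 3: 8 trees catch fire, 6 burn out
  TT.F.
  T.F.F
  TF...
  F....
  .F...
  TTF.F
Step 4: 2 trees catch fire, 8 burn out
  TT...
  T....
  F....
  .....
  .....
  TF...
Step 5: 2 trees catch fire, 2 burn out
  TT...
  F....
  .....
  .....
  .....
  F....

TT...
F....
.....
.....
.....
F....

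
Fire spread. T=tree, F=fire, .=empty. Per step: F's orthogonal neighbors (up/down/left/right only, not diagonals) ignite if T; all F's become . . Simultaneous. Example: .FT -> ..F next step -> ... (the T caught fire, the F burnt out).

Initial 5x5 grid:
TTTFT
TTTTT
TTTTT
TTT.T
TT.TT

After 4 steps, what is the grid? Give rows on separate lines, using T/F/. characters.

Step 1: 3 trees catch fire, 1 burn out
  TTF.F
  TTTFT
  TTTTT
  TTT.T
  TT.TT
Step 2: 4 trees catch fire, 3 burn out
  TF...
  TTF.F
  TTTFT
  TTT.T
  TT.TT
Step 3: 4 trees catch fire, 4 burn out
  F....
  TF...
  TTF.F
  TTT.T
  TT.TT
Step 4: 4 trees catch fire, 4 burn out
  .....
  F....
  TF...
  TTF.F
  TT.TT

.....
F....
TF...
TTF.F
TT.TT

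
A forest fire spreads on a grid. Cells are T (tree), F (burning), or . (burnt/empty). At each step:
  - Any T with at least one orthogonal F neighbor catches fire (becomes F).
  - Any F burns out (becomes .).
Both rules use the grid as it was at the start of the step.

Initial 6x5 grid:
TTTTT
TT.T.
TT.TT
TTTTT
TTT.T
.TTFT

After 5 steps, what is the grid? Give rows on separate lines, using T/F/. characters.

Step 1: 2 trees catch fire, 1 burn out
  TTTTT
  TT.T.
  TT.TT
  TTTTT
  TTT.T
  .TF.F
Step 2: 3 trees catch fire, 2 burn out
  TTTTT
  TT.T.
  TT.TT
  TTTTT
  TTF.F
  .F...
Step 3: 3 trees catch fire, 3 burn out
  TTTTT
  TT.T.
  TT.TT
  TTFTF
  TF...
  .....
Step 4: 4 trees catch fire, 3 burn out
  TTTTT
  TT.T.
  TT.TF
  TF.F.
  F....
  .....
Step 5: 3 trees catch fire, 4 burn out
  TTTTT
  TT.T.
  TF.F.
  F....
  .....
  .....

TTTTT
TT.T.
TF.F.
F....
.....
.....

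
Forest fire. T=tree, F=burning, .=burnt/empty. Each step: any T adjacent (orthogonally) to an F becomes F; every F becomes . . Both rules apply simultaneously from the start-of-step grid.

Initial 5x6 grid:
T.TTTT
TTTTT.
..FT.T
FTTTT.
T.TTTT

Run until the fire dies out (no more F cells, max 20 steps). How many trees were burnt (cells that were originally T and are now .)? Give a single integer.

Answer: 20

Derivation:
Step 1: +5 fires, +2 burnt (F count now 5)
Step 2: +5 fires, +5 burnt (F count now 5)
Step 3: +5 fires, +5 burnt (F count now 5)
Step 4: +3 fires, +5 burnt (F count now 3)
Step 5: +2 fires, +3 burnt (F count now 2)
Step 6: +0 fires, +2 burnt (F count now 0)
Fire out after step 6
Initially T: 21, now '.': 29
Total burnt (originally-T cells now '.'): 20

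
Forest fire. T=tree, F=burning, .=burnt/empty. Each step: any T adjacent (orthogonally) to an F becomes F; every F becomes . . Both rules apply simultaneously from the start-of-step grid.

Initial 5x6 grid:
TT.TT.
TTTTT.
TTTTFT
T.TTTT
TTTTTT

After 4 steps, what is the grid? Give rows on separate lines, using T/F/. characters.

Step 1: 4 trees catch fire, 1 burn out
  TT.TT.
  TTTTF.
  TTTF.F
  T.TTFT
  TTTTTT
Step 2: 6 trees catch fire, 4 burn out
  TT.TF.
  TTTF..
  TTF...
  T.TF.F
  TTTTFT
Step 3: 6 trees catch fire, 6 burn out
  TT.F..
  TTF...
  TF....
  T.F...
  TTTF.F
Step 4: 3 trees catch fire, 6 burn out
  TT....
  TF....
  F.....
  T.....
  TTF...

TT....
TF....
F.....
T.....
TTF...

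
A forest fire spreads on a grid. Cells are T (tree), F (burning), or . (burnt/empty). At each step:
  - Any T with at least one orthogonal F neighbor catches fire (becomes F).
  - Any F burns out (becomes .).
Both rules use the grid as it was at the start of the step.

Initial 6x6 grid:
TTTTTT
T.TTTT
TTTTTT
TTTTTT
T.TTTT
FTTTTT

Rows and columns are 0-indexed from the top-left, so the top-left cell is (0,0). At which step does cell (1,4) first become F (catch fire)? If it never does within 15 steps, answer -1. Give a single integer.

Step 1: cell (1,4)='T' (+2 fires, +1 burnt)
Step 2: cell (1,4)='T' (+2 fires, +2 burnt)
Step 3: cell (1,4)='T' (+4 fires, +2 burnt)
Step 4: cell (1,4)='T' (+5 fires, +4 burnt)
Step 5: cell (1,4)='T' (+5 fires, +5 burnt)
Step 6: cell (1,4)='T' (+5 fires, +5 burnt)
Step 7: cell (1,4)='T' (+4 fires, +5 burnt)
Step 8: cell (1,4)='F' (+3 fires, +4 burnt)
  -> target ignites at step 8
Step 9: cell (1,4)='.' (+2 fires, +3 burnt)
Step 10: cell (1,4)='.' (+1 fires, +2 burnt)
Step 11: cell (1,4)='.' (+0 fires, +1 burnt)
  fire out at step 11

8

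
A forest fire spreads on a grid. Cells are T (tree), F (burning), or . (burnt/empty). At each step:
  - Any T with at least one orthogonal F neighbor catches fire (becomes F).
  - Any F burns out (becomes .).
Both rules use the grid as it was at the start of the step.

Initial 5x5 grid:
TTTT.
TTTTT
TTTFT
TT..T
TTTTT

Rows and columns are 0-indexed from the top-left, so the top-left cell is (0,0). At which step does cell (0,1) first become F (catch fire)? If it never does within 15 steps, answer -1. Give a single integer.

Step 1: cell (0,1)='T' (+3 fires, +1 burnt)
Step 2: cell (0,1)='T' (+5 fires, +3 burnt)
Step 3: cell (0,1)='T' (+5 fires, +5 burnt)
Step 4: cell (0,1)='F' (+5 fires, +5 burnt)
  -> target ignites at step 4
Step 5: cell (0,1)='.' (+3 fires, +5 burnt)
Step 6: cell (0,1)='.' (+0 fires, +3 burnt)
  fire out at step 6

4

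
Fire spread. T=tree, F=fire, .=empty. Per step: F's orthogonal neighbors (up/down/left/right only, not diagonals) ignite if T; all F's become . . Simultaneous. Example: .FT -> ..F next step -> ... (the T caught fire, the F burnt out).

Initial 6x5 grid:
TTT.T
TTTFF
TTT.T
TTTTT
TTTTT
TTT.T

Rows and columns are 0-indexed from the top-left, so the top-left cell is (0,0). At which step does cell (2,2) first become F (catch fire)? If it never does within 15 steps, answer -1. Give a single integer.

Step 1: cell (2,2)='T' (+3 fires, +2 burnt)
Step 2: cell (2,2)='F' (+4 fires, +3 burnt)
  -> target ignites at step 2
Step 3: cell (2,2)='.' (+6 fires, +4 burnt)
Step 4: cell (2,2)='.' (+6 fires, +6 burnt)
Step 5: cell (2,2)='.' (+3 fires, +6 burnt)
Step 6: cell (2,2)='.' (+2 fires, +3 burnt)
Step 7: cell (2,2)='.' (+1 fires, +2 burnt)
Step 8: cell (2,2)='.' (+0 fires, +1 burnt)
  fire out at step 8

2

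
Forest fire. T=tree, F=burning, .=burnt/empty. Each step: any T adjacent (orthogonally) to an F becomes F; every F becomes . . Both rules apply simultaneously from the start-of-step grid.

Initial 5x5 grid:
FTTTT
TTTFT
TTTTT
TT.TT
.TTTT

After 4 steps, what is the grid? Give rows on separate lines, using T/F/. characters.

Step 1: 6 trees catch fire, 2 burn out
  .FTFT
  FTF.F
  TTTFT
  TT.TT
  .TTTT
Step 2: 7 trees catch fire, 6 burn out
  ..F.F
  .F...
  FTF.F
  TT.FT
  .TTTT
Step 3: 4 trees catch fire, 7 burn out
  .....
  .....
  .F...
  FT..F
  .TTFT
Step 4: 3 trees catch fire, 4 burn out
  .....
  .....
  .....
  .F...
  .TF.F

.....
.....
.....
.F...
.TF.F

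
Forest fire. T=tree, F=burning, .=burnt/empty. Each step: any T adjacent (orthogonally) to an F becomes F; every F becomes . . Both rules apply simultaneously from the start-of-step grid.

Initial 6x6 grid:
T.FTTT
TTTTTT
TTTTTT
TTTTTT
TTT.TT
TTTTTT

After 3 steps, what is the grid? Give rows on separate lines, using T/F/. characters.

Step 1: 2 trees catch fire, 1 burn out
  T..FTT
  TTFTTT
  TTTTTT
  TTTTTT
  TTT.TT
  TTTTTT
Step 2: 4 trees catch fire, 2 burn out
  T...FT
  TF.FTT
  TTFTTT
  TTTTTT
  TTT.TT
  TTTTTT
Step 3: 6 trees catch fire, 4 burn out
  T....F
  F...FT
  TF.FTT
  TTFTTT
  TTT.TT
  TTTTTT

T....F
F...FT
TF.FTT
TTFTTT
TTT.TT
TTTTTT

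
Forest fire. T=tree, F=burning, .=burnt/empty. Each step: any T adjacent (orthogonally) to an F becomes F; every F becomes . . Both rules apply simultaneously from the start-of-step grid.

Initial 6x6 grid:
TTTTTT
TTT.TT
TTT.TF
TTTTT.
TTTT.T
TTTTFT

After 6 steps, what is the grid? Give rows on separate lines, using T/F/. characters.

Step 1: 4 trees catch fire, 2 burn out
  TTTTTT
  TTT.TF
  TTT.F.
  TTTTT.
  TTTT.T
  TTTF.F
Step 2: 6 trees catch fire, 4 burn out
  TTTTTF
  TTT.F.
  TTT...
  TTTTF.
  TTTF.F
  TTF...
Step 3: 4 trees catch fire, 6 burn out
  TTTTF.
  TTT...
  TTT...
  TTTF..
  TTF...
  TF....
Step 4: 4 trees catch fire, 4 burn out
  TTTF..
  TTT...
  TTT...
  TTF...
  TF....
  F.....
Step 5: 4 trees catch fire, 4 burn out
  TTF...
  TTT...
  TTF...
  TF....
  F.....
  ......
Step 6: 4 trees catch fire, 4 burn out
  TF....
  TTF...
  TF....
  F.....
  ......
  ......

TF....
TTF...
TF....
F.....
......
......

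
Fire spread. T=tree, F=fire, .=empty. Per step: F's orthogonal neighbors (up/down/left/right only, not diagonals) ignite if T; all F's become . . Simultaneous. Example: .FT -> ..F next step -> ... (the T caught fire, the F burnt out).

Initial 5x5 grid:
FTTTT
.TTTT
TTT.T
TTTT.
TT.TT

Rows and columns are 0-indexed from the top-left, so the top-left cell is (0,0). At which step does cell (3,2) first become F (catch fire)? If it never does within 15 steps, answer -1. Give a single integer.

Step 1: cell (3,2)='T' (+1 fires, +1 burnt)
Step 2: cell (3,2)='T' (+2 fires, +1 burnt)
Step 3: cell (3,2)='T' (+3 fires, +2 burnt)
Step 4: cell (3,2)='T' (+5 fires, +3 burnt)
Step 5: cell (3,2)='F' (+4 fires, +5 burnt)
  -> target ignites at step 5
Step 6: cell (3,2)='.' (+3 fires, +4 burnt)
Step 7: cell (3,2)='.' (+1 fires, +3 burnt)
Step 8: cell (3,2)='.' (+1 fires, +1 burnt)
Step 9: cell (3,2)='.' (+0 fires, +1 burnt)
  fire out at step 9

5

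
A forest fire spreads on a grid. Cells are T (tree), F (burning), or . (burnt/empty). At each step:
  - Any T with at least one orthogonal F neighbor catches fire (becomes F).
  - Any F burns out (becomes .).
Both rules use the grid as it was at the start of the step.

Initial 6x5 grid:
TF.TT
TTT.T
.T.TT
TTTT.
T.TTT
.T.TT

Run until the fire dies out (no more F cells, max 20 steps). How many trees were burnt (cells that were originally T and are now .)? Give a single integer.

Step 1: +2 fires, +1 burnt (F count now 2)
Step 2: +3 fires, +2 burnt (F count now 3)
Step 3: +1 fires, +3 burnt (F count now 1)
Step 4: +2 fires, +1 burnt (F count now 2)
Step 5: +3 fires, +2 burnt (F count now 3)
Step 6: +2 fires, +3 burnt (F count now 2)
Step 7: +3 fires, +2 burnt (F count now 3)
Step 8: +2 fires, +3 burnt (F count now 2)
Step 9: +1 fires, +2 burnt (F count now 1)
Step 10: +1 fires, +1 burnt (F count now 1)
Step 11: +0 fires, +1 burnt (F count now 0)
Fire out after step 11
Initially T: 21, now '.': 29
Total burnt (originally-T cells now '.'): 20

Answer: 20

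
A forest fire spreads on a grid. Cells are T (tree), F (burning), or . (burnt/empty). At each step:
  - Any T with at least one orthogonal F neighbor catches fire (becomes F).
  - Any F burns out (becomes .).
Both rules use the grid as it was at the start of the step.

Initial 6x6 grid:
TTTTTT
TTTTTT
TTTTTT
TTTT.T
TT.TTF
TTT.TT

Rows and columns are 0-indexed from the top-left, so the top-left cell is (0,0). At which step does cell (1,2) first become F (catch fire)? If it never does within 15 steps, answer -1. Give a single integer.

Step 1: cell (1,2)='T' (+3 fires, +1 burnt)
Step 2: cell (1,2)='T' (+3 fires, +3 burnt)
Step 3: cell (1,2)='T' (+3 fires, +3 burnt)
Step 4: cell (1,2)='T' (+4 fires, +3 burnt)
Step 5: cell (1,2)='T' (+4 fires, +4 burnt)
Step 6: cell (1,2)='F' (+5 fires, +4 burnt)
  -> target ignites at step 6
Step 7: cell (1,2)='.' (+5 fires, +5 burnt)
Step 8: cell (1,2)='.' (+4 fires, +5 burnt)
Step 9: cell (1,2)='.' (+1 fires, +4 burnt)
Step 10: cell (1,2)='.' (+0 fires, +1 burnt)
  fire out at step 10

6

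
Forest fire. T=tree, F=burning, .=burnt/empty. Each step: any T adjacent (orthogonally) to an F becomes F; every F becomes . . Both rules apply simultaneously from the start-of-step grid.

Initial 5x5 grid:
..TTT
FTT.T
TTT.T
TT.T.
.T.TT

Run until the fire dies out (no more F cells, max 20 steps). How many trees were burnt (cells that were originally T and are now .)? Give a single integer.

Step 1: +2 fires, +1 burnt (F count now 2)
Step 2: +3 fires, +2 burnt (F count now 3)
Step 3: +3 fires, +3 burnt (F count now 3)
Step 4: +2 fires, +3 burnt (F count now 2)
Step 5: +1 fires, +2 burnt (F count now 1)
Step 6: +1 fires, +1 burnt (F count now 1)
Step 7: +1 fires, +1 burnt (F count now 1)
Step 8: +0 fires, +1 burnt (F count now 0)
Fire out after step 8
Initially T: 16, now '.': 22
Total burnt (originally-T cells now '.'): 13

Answer: 13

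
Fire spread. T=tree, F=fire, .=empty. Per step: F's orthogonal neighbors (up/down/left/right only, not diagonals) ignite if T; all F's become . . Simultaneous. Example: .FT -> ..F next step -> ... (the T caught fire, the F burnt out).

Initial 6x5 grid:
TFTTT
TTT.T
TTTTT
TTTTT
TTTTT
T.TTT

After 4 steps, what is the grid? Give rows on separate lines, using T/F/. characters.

Step 1: 3 trees catch fire, 1 burn out
  F.FTT
  TFT.T
  TTTTT
  TTTTT
  TTTTT
  T.TTT
Step 2: 4 trees catch fire, 3 burn out
  ...FT
  F.F.T
  TFTTT
  TTTTT
  TTTTT
  T.TTT
Step 3: 4 trees catch fire, 4 burn out
  ....F
  ....T
  F.FTT
  TFTTT
  TTTTT
  T.TTT
Step 4: 5 trees catch fire, 4 burn out
  .....
  ....F
  ...FT
  F.FTT
  TFTTT
  T.TTT

.....
....F
...FT
F.FTT
TFTTT
T.TTT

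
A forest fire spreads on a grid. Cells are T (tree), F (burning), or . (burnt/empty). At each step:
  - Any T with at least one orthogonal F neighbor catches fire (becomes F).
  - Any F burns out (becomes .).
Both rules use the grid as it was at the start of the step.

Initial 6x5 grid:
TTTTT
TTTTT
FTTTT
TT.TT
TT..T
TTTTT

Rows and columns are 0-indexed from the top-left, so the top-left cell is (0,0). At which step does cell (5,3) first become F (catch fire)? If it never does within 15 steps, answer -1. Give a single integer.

Step 1: cell (5,3)='T' (+3 fires, +1 burnt)
Step 2: cell (5,3)='T' (+5 fires, +3 burnt)
Step 3: cell (5,3)='T' (+5 fires, +5 burnt)
Step 4: cell (5,3)='T' (+5 fires, +5 burnt)
Step 5: cell (5,3)='T' (+4 fires, +5 burnt)
Step 6: cell (5,3)='F' (+3 fires, +4 burnt)
  -> target ignites at step 6
Step 7: cell (5,3)='.' (+1 fires, +3 burnt)
Step 8: cell (5,3)='.' (+0 fires, +1 burnt)
  fire out at step 8

6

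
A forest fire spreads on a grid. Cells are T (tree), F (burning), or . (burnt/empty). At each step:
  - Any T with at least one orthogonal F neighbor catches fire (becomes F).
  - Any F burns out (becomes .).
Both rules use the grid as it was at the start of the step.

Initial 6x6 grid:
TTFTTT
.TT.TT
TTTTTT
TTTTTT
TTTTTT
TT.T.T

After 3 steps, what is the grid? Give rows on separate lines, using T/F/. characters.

Step 1: 3 trees catch fire, 1 burn out
  TF.FTT
  .TF.TT
  TTTTTT
  TTTTTT
  TTTTTT
  TT.T.T
Step 2: 4 trees catch fire, 3 burn out
  F...FT
  .F..TT
  TTFTTT
  TTTTTT
  TTTTTT
  TT.T.T
Step 3: 5 trees catch fire, 4 burn out
  .....F
  ....FT
  TF.FTT
  TTFTTT
  TTTTTT
  TT.T.T

.....F
....FT
TF.FTT
TTFTTT
TTTTTT
TT.T.T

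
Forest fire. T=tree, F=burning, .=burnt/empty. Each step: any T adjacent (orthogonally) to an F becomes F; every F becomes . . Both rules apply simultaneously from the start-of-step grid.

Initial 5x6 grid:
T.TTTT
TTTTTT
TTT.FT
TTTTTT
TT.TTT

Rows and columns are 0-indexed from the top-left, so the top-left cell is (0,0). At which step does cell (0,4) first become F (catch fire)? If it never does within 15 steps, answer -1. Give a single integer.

Step 1: cell (0,4)='T' (+3 fires, +1 burnt)
Step 2: cell (0,4)='F' (+6 fires, +3 burnt)
  -> target ignites at step 2
Step 3: cell (0,4)='.' (+6 fires, +6 burnt)
Step 4: cell (0,4)='.' (+4 fires, +6 burnt)
Step 5: cell (0,4)='.' (+4 fires, +4 burnt)
Step 6: cell (0,4)='.' (+3 fires, +4 burnt)
Step 7: cell (0,4)='.' (+0 fires, +3 burnt)
  fire out at step 7

2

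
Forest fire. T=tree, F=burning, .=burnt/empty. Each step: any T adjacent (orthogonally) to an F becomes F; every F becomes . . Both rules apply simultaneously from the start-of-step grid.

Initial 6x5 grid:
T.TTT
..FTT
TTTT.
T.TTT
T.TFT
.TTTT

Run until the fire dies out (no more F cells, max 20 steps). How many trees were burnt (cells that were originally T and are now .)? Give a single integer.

Step 1: +7 fires, +2 burnt (F count now 7)
Step 2: +8 fires, +7 burnt (F count now 8)
Step 3: +3 fires, +8 burnt (F count now 3)
Step 4: +1 fires, +3 burnt (F count now 1)
Step 5: +1 fires, +1 burnt (F count now 1)
Step 6: +0 fires, +1 burnt (F count now 0)
Fire out after step 6
Initially T: 21, now '.': 29
Total burnt (originally-T cells now '.'): 20

Answer: 20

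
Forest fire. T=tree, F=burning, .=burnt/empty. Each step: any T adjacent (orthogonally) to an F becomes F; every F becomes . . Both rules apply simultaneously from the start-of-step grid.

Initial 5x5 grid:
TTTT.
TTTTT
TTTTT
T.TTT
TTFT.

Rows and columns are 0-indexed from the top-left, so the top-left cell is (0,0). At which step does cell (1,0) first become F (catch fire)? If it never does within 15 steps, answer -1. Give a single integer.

Step 1: cell (1,0)='T' (+3 fires, +1 burnt)
Step 2: cell (1,0)='T' (+3 fires, +3 burnt)
Step 3: cell (1,0)='T' (+5 fires, +3 burnt)
Step 4: cell (1,0)='T' (+5 fires, +5 burnt)
Step 5: cell (1,0)='F' (+4 fires, +5 burnt)
  -> target ignites at step 5
Step 6: cell (1,0)='.' (+1 fires, +4 burnt)
Step 7: cell (1,0)='.' (+0 fires, +1 burnt)
  fire out at step 7

5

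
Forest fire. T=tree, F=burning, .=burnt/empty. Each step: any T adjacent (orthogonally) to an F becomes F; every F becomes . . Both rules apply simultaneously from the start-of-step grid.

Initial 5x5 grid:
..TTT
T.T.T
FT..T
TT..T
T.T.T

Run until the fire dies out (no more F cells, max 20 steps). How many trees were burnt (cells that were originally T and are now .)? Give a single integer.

Answer: 5

Derivation:
Step 1: +3 fires, +1 burnt (F count now 3)
Step 2: +2 fires, +3 burnt (F count now 2)
Step 3: +0 fires, +2 burnt (F count now 0)
Fire out after step 3
Initially T: 14, now '.': 16
Total burnt (originally-T cells now '.'): 5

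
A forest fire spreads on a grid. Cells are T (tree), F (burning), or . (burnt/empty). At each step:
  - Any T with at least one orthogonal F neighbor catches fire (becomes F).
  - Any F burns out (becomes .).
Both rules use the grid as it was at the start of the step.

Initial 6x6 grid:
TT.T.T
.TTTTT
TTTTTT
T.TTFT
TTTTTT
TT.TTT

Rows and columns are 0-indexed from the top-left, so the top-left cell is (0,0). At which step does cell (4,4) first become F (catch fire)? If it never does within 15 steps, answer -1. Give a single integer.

Step 1: cell (4,4)='F' (+4 fires, +1 burnt)
  -> target ignites at step 1
Step 2: cell (4,4)='.' (+7 fires, +4 burnt)
Step 3: cell (4,4)='.' (+6 fires, +7 burnt)
Step 4: cell (4,4)='.' (+5 fires, +6 burnt)
Step 5: cell (4,4)='.' (+4 fires, +5 burnt)
Step 6: cell (4,4)='.' (+3 fires, +4 burnt)
Step 7: cell (4,4)='.' (+1 fires, +3 burnt)
Step 8: cell (4,4)='.' (+0 fires, +1 burnt)
  fire out at step 8

1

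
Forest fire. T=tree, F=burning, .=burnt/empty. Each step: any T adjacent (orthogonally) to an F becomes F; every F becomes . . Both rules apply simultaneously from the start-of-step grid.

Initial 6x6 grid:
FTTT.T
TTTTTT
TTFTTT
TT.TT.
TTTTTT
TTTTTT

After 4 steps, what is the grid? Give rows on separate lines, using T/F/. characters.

Step 1: 5 trees catch fire, 2 burn out
  .FTT.T
  FTFTTT
  TF.FTT
  TT.TT.
  TTTTTT
  TTTTTT
Step 2: 7 trees catch fire, 5 burn out
  ..FT.T
  .F.FTT
  F...FT
  TF.FT.
  TTTTTT
  TTTTTT
Step 3: 7 trees catch fire, 7 burn out
  ...F.T
  ....FT
  .....F
  F...F.
  TFTFTT
  TTTTTT
Step 4: 6 trees catch fire, 7 burn out
  .....T
  .....F
  ......
  ......
  F.F.FT
  TFTFTT

.....T
.....F
......
......
F.F.FT
TFTFTT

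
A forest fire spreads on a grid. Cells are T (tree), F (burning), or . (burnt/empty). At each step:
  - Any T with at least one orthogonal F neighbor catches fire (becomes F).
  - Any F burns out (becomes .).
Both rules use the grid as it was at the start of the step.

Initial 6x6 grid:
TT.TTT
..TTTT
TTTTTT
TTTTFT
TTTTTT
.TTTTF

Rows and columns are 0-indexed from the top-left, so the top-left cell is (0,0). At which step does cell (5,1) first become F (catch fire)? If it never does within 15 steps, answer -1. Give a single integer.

Step 1: cell (5,1)='T' (+6 fires, +2 burnt)
Step 2: cell (5,1)='T' (+6 fires, +6 burnt)
Step 3: cell (5,1)='T' (+7 fires, +6 burnt)
Step 4: cell (5,1)='F' (+7 fires, +7 burnt)
  -> target ignites at step 4
Step 5: cell (5,1)='.' (+2 fires, +7 burnt)
Step 6: cell (5,1)='.' (+0 fires, +2 burnt)
  fire out at step 6

4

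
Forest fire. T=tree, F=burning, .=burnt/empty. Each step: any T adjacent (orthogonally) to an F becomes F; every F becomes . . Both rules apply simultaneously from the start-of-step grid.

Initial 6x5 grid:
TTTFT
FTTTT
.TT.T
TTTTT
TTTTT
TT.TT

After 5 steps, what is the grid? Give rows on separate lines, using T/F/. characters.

Step 1: 5 trees catch fire, 2 burn out
  FTF.F
  .FTFT
  .TT.T
  TTTTT
  TTTTT
  TT.TT
Step 2: 4 trees catch fire, 5 burn out
  .F...
  ..F.F
  .FT.T
  TTTTT
  TTTTT
  TT.TT
Step 3: 3 trees catch fire, 4 burn out
  .....
  .....
  ..F.F
  TFTTT
  TTTTT
  TT.TT
Step 4: 4 trees catch fire, 3 burn out
  .....
  .....
  .....
  F.FTF
  TFTTT
  TT.TT
Step 5: 5 trees catch fire, 4 burn out
  .....
  .....
  .....
  ...F.
  F.FTF
  TF.TT

.....
.....
.....
...F.
F.FTF
TF.TT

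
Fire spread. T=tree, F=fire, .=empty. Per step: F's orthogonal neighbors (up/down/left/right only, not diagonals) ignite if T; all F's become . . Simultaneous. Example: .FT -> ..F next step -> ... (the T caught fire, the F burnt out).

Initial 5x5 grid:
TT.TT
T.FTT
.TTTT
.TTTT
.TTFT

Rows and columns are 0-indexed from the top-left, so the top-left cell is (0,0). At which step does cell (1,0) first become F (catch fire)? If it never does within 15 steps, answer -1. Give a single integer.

Step 1: cell (1,0)='T' (+5 fires, +2 burnt)
Step 2: cell (1,0)='T' (+7 fires, +5 burnt)
Step 3: cell (1,0)='T' (+3 fires, +7 burnt)
Step 4: cell (1,0)='T' (+0 fires, +3 burnt)
  fire out at step 4
Target never catches fire within 15 steps

-1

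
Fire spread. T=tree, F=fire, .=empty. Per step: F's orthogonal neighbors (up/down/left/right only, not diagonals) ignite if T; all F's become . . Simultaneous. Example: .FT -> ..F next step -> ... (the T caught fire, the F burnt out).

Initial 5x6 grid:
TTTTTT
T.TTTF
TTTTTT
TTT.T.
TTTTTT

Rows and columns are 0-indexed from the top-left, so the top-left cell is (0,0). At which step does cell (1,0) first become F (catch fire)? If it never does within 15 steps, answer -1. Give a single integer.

Step 1: cell (1,0)='T' (+3 fires, +1 burnt)
Step 2: cell (1,0)='T' (+3 fires, +3 burnt)
Step 3: cell (1,0)='T' (+4 fires, +3 burnt)
Step 4: cell (1,0)='T' (+3 fires, +4 burnt)
Step 5: cell (1,0)='T' (+5 fires, +3 burnt)
Step 6: cell (1,0)='T' (+4 fires, +5 burnt)
Step 7: cell (1,0)='F' (+3 fires, +4 burnt)
  -> target ignites at step 7
Step 8: cell (1,0)='.' (+1 fires, +3 burnt)
Step 9: cell (1,0)='.' (+0 fires, +1 burnt)
  fire out at step 9

7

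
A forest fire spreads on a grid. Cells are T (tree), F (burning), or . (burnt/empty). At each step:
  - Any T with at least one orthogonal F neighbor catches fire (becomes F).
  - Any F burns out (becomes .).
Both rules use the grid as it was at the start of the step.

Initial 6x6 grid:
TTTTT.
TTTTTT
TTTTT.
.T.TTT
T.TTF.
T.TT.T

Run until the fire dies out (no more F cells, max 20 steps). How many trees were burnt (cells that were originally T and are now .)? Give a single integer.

Step 1: +2 fires, +1 burnt (F count now 2)
Step 2: +5 fires, +2 burnt (F count now 5)
Step 3: +3 fires, +5 burnt (F count now 3)
Step 4: +4 fires, +3 burnt (F count now 4)
Step 5: +3 fires, +4 burnt (F count now 3)
Step 6: +4 fires, +3 burnt (F count now 4)
Step 7: +2 fires, +4 burnt (F count now 2)
Step 8: +1 fires, +2 burnt (F count now 1)
Step 9: +0 fires, +1 burnt (F count now 0)
Fire out after step 9
Initially T: 27, now '.': 33
Total burnt (originally-T cells now '.'): 24

Answer: 24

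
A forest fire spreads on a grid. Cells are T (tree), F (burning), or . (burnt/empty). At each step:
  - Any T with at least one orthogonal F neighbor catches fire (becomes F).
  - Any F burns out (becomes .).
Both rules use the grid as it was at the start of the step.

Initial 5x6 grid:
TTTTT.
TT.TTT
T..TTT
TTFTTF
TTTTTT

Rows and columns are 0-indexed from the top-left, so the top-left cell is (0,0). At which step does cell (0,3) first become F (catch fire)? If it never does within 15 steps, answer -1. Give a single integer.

Step 1: cell (0,3)='T' (+6 fires, +2 burnt)
Step 2: cell (0,3)='T' (+7 fires, +6 burnt)
Step 3: cell (0,3)='T' (+4 fires, +7 burnt)
Step 4: cell (0,3)='F' (+3 fires, +4 burnt)
  -> target ignites at step 4
Step 5: cell (0,3)='.' (+3 fires, +3 burnt)
Step 6: cell (0,3)='.' (+1 fires, +3 burnt)
Step 7: cell (0,3)='.' (+0 fires, +1 burnt)
  fire out at step 7

4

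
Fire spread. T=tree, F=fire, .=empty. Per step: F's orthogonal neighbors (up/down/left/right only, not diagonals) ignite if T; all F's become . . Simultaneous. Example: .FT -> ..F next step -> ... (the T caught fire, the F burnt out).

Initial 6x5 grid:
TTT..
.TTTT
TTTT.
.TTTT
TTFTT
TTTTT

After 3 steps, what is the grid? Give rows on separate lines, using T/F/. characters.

Step 1: 4 trees catch fire, 1 burn out
  TTT..
  .TTTT
  TTTT.
  .TFTT
  TF.FT
  TTFTT
Step 2: 7 trees catch fire, 4 burn out
  TTT..
  .TTTT
  TTFT.
  .F.FT
  F...F
  TF.FT
Step 3: 6 trees catch fire, 7 burn out
  TTT..
  .TFTT
  TF.F.
  ....F
  .....
  F...F

TTT..
.TFTT
TF.F.
....F
.....
F...F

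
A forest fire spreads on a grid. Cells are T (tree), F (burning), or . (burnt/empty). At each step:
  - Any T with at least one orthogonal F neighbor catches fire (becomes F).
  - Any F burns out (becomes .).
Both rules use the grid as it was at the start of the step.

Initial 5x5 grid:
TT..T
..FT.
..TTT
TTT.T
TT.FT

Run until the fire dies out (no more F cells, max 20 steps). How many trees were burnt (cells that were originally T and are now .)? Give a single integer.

Answer: 11

Derivation:
Step 1: +3 fires, +2 burnt (F count now 3)
Step 2: +3 fires, +3 burnt (F count now 3)
Step 3: +2 fires, +3 burnt (F count now 2)
Step 4: +2 fires, +2 burnt (F count now 2)
Step 5: +1 fires, +2 burnt (F count now 1)
Step 6: +0 fires, +1 burnt (F count now 0)
Fire out after step 6
Initially T: 14, now '.': 22
Total burnt (originally-T cells now '.'): 11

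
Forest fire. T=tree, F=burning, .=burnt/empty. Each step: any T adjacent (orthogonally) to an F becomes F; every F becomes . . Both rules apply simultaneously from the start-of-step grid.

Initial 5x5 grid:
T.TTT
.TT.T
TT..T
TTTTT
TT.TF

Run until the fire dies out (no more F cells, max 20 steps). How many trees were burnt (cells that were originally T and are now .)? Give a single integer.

Step 1: +2 fires, +1 burnt (F count now 2)
Step 2: +2 fires, +2 burnt (F count now 2)
Step 3: +2 fires, +2 burnt (F count now 2)
Step 4: +2 fires, +2 burnt (F count now 2)
Step 5: +4 fires, +2 burnt (F count now 4)
Step 6: +4 fires, +4 burnt (F count now 4)
Step 7: +1 fires, +4 burnt (F count now 1)
Step 8: +0 fires, +1 burnt (F count now 0)
Fire out after step 8
Initially T: 18, now '.': 24
Total burnt (originally-T cells now '.'): 17

Answer: 17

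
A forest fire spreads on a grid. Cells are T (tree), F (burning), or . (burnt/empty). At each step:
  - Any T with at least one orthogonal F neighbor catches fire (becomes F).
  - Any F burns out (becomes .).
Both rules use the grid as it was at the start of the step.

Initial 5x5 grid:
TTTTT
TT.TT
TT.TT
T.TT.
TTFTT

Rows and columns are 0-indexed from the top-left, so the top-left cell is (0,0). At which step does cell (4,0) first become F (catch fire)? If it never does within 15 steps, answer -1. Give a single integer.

Step 1: cell (4,0)='T' (+3 fires, +1 burnt)
Step 2: cell (4,0)='F' (+3 fires, +3 burnt)
  -> target ignites at step 2
Step 3: cell (4,0)='.' (+2 fires, +3 burnt)
Step 4: cell (4,0)='.' (+3 fires, +2 burnt)
Step 5: cell (4,0)='.' (+4 fires, +3 burnt)
Step 6: cell (4,0)='.' (+4 fires, +4 burnt)
Step 7: cell (4,0)='.' (+1 fires, +4 burnt)
Step 8: cell (4,0)='.' (+0 fires, +1 burnt)
  fire out at step 8

2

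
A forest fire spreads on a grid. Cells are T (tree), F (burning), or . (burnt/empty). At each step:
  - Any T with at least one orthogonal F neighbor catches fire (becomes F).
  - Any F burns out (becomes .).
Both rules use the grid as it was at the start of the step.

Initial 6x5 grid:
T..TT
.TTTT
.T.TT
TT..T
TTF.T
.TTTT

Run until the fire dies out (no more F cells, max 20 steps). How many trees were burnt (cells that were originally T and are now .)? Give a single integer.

Answer: 19

Derivation:
Step 1: +2 fires, +1 burnt (F count now 2)
Step 2: +4 fires, +2 burnt (F count now 4)
Step 3: +3 fires, +4 burnt (F count now 3)
Step 4: +2 fires, +3 burnt (F count now 2)
Step 5: +2 fires, +2 burnt (F count now 2)
Step 6: +2 fires, +2 burnt (F count now 2)
Step 7: +3 fires, +2 burnt (F count now 3)
Step 8: +1 fires, +3 burnt (F count now 1)
Step 9: +0 fires, +1 burnt (F count now 0)
Fire out after step 9
Initially T: 20, now '.': 29
Total burnt (originally-T cells now '.'): 19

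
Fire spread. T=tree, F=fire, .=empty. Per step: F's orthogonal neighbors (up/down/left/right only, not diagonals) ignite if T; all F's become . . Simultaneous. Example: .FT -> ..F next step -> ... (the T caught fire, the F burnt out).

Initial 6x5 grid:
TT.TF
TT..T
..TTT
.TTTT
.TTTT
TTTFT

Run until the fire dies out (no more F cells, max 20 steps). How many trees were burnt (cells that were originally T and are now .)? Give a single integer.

Step 1: +5 fires, +2 burnt (F count now 5)
Step 2: +5 fires, +5 burnt (F count now 5)
Step 3: +5 fires, +5 burnt (F count now 5)
Step 4: +2 fires, +5 burnt (F count now 2)
Step 5: +0 fires, +2 burnt (F count now 0)
Fire out after step 5
Initially T: 21, now '.': 26
Total burnt (originally-T cells now '.'): 17

Answer: 17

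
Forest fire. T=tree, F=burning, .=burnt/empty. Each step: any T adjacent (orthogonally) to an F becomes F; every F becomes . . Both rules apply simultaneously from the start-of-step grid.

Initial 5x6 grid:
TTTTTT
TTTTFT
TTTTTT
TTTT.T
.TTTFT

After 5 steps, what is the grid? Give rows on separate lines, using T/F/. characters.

Step 1: 6 trees catch fire, 2 burn out
  TTTTFT
  TTTF.F
  TTTTFT
  TTTT.T
  .TTF.F
Step 2: 8 trees catch fire, 6 burn out
  TTTF.F
  TTF...
  TTTF.F
  TTTF.F
  .TF...
Step 3: 5 trees catch fire, 8 burn out
  TTF...
  TF....
  TTF...
  TTF...
  .F....
Step 4: 4 trees catch fire, 5 burn out
  TF....
  F.....
  TF....
  TF....
  ......
Step 5: 3 trees catch fire, 4 burn out
  F.....
  ......
  F.....
  F.....
  ......

F.....
......
F.....
F.....
......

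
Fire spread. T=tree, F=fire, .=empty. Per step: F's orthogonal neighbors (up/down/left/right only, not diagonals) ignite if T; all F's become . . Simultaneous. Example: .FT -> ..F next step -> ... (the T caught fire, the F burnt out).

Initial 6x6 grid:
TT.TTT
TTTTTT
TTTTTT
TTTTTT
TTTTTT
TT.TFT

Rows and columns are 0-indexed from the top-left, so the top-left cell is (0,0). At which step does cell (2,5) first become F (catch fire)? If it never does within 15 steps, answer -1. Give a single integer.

Step 1: cell (2,5)='T' (+3 fires, +1 burnt)
Step 2: cell (2,5)='T' (+3 fires, +3 burnt)
Step 3: cell (2,5)='T' (+4 fires, +3 burnt)
Step 4: cell (2,5)='F' (+5 fires, +4 burnt)
  -> target ignites at step 4
Step 5: cell (2,5)='.' (+7 fires, +5 burnt)
Step 6: cell (2,5)='.' (+6 fires, +7 burnt)
Step 7: cell (2,5)='.' (+2 fires, +6 burnt)
Step 8: cell (2,5)='.' (+2 fires, +2 burnt)
Step 9: cell (2,5)='.' (+1 fires, +2 burnt)
Step 10: cell (2,5)='.' (+0 fires, +1 burnt)
  fire out at step 10

4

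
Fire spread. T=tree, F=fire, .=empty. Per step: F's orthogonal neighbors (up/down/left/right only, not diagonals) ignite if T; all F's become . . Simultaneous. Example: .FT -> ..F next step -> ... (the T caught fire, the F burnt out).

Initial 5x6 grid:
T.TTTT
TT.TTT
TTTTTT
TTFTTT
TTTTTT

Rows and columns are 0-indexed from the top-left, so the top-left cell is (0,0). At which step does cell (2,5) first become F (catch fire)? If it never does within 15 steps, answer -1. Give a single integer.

Step 1: cell (2,5)='T' (+4 fires, +1 burnt)
Step 2: cell (2,5)='T' (+6 fires, +4 burnt)
Step 3: cell (2,5)='T' (+7 fires, +6 burnt)
Step 4: cell (2,5)='F' (+5 fires, +7 burnt)
  -> target ignites at step 4
Step 5: cell (2,5)='.' (+4 fires, +5 burnt)
Step 6: cell (2,5)='.' (+1 fires, +4 burnt)
Step 7: cell (2,5)='.' (+0 fires, +1 burnt)
  fire out at step 7

4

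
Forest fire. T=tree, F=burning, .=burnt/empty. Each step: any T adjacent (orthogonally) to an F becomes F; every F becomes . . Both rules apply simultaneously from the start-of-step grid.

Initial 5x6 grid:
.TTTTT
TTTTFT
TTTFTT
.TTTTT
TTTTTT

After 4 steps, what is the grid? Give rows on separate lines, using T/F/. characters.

Step 1: 6 trees catch fire, 2 burn out
  .TTTFT
  TTTF.F
  TTF.FT
  .TTFTT
  TTTTTT
Step 2: 8 trees catch fire, 6 burn out
  .TTF.F
  TTF...
  TF...F
  .TF.FT
  TTTFTT
Step 3: 7 trees catch fire, 8 burn out
  .TF...
  TF....
  F.....
  .F...F
  TTF.FT
Step 4: 4 trees catch fire, 7 burn out
  .F....
  F.....
  ......
  ......
  TF...F

.F....
F.....
......
......
TF...F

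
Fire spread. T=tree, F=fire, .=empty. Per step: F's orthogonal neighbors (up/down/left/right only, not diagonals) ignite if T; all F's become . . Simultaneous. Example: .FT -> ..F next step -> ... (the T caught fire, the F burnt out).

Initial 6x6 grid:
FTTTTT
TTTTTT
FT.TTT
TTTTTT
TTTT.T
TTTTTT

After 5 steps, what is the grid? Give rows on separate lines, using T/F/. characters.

Step 1: 4 trees catch fire, 2 burn out
  .FTTTT
  FTTTTT
  .F.TTT
  FTTTTT
  TTTT.T
  TTTTTT
Step 2: 4 trees catch fire, 4 burn out
  ..FTTT
  .FTTTT
  ...TTT
  .FTTTT
  FTTT.T
  TTTTTT
Step 3: 5 trees catch fire, 4 burn out
  ...FTT
  ..FTTT
  ...TTT
  ..FTTT
  .FTT.T
  FTTTTT
Step 4: 5 trees catch fire, 5 burn out
  ....FT
  ...FTT
  ...TTT
  ...FTT
  ..FT.T
  .FTTTT
Step 5: 6 trees catch fire, 5 burn out
  .....F
  ....FT
  ...FTT
  ....FT
  ...F.T
  ..FTTT

.....F
....FT
...FTT
....FT
...F.T
..FTTT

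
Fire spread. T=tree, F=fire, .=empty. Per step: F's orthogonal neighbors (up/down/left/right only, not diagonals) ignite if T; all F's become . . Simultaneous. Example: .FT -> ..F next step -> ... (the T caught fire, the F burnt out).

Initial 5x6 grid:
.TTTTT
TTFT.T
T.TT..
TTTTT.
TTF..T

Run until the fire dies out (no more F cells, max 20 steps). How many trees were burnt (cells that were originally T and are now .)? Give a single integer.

Step 1: +6 fires, +2 burnt (F count now 6)
Step 2: +7 fires, +6 burnt (F count now 7)
Step 3: +4 fires, +7 burnt (F count now 4)
Step 4: +1 fires, +4 burnt (F count now 1)
Step 5: +1 fires, +1 burnt (F count now 1)
Step 6: +0 fires, +1 burnt (F count now 0)
Fire out after step 6
Initially T: 20, now '.': 29
Total burnt (originally-T cells now '.'): 19

Answer: 19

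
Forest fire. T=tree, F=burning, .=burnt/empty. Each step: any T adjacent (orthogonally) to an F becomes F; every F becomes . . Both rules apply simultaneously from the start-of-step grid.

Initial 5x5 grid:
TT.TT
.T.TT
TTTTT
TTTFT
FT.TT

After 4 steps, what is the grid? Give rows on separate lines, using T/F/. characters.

Step 1: 6 trees catch fire, 2 burn out
  TT.TT
  .T.TT
  TTTFT
  FTF.F
  .F.FT
Step 2: 6 trees catch fire, 6 burn out
  TT.TT
  .T.FT
  FTF.F
  .F...
  ....F
Step 3: 3 trees catch fire, 6 burn out
  TT.FT
  .T..F
  .F...
  .....
  .....
Step 4: 2 trees catch fire, 3 burn out
  TT..F
  .F...
  .....
  .....
  .....

TT..F
.F...
.....
.....
.....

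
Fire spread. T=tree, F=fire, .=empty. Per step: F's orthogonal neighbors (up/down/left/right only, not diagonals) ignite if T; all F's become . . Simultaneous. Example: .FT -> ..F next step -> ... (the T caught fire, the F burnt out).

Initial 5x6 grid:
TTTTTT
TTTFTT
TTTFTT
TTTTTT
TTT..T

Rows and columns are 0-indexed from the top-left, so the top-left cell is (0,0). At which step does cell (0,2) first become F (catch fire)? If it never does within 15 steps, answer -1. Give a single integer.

Step 1: cell (0,2)='T' (+6 fires, +2 burnt)
Step 2: cell (0,2)='F' (+8 fires, +6 burnt)
  -> target ignites at step 2
Step 3: cell (0,2)='.' (+7 fires, +8 burnt)
Step 4: cell (0,2)='.' (+4 fires, +7 burnt)
Step 5: cell (0,2)='.' (+1 fires, +4 burnt)
Step 6: cell (0,2)='.' (+0 fires, +1 burnt)
  fire out at step 6

2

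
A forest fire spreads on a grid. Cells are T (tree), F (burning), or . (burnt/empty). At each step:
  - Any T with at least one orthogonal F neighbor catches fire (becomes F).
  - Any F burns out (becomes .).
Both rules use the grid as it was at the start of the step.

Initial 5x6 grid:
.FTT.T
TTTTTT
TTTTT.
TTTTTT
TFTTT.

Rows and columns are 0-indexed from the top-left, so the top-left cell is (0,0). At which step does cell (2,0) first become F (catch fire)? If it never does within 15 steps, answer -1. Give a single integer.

Step 1: cell (2,0)='T' (+5 fires, +2 burnt)
Step 2: cell (2,0)='T' (+7 fires, +5 burnt)
Step 3: cell (2,0)='F' (+5 fires, +7 burnt)
  -> target ignites at step 3
Step 4: cell (2,0)='.' (+3 fires, +5 burnt)
Step 5: cell (2,0)='.' (+3 fires, +3 burnt)
Step 6: cell (2,0)='.' (+1 fires, +3 burnt)
Step 7: cell (2,0)='.' (+0 fires, +1 burnt)
  fire out at step 7

3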